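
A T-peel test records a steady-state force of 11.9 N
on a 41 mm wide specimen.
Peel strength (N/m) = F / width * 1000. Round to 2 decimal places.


Peel strength = 11.9 / 41 * 1000
= 290.24 N/m

290.24


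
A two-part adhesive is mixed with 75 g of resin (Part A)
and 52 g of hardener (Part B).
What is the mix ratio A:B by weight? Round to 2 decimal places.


Mix ratio = mass_A / mass_B
= 75 / 52
= 1.44

1.44


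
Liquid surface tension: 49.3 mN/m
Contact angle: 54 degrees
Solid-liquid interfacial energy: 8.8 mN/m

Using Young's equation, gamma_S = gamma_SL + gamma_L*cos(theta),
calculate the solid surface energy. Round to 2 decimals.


gamma_S = 8.8 + 49.3 * cos(54)
= 37.78 mN/m

37.78


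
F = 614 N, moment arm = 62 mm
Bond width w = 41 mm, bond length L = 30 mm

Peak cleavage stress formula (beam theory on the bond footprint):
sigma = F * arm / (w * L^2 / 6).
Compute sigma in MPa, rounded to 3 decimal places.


sigma = (614 * 62) / (41 * 900 / 6)
= 38068 * 6 / 36900
= 228408 / 36900
= 6.190 MPa

6.190


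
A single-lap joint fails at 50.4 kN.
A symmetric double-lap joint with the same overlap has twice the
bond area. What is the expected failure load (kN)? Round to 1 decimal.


Double-lap load = 2 * 50.4 = 100.8 kN

100.8


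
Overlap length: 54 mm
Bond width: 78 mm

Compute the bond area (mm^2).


Bond area = 54 * 78 = 4212 mm^2

4212


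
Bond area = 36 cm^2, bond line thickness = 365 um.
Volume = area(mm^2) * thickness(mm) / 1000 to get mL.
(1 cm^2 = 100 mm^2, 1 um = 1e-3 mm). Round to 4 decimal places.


area_mm2 = 36 * 100 = 3600
blt_mm = 365 * 1e-3 = 0.365
vol_mm3 = 3600 * 0.365 = 1314.0
vol_mL = 1314.0 / 1000 = 1.3140 mL

1.3140


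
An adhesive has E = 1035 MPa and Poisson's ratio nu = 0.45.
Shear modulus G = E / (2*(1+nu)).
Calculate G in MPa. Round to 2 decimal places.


G = 1035 / (2*(1+0.45))
= 1035 / 2.90
= 356.90 MPa

356.90


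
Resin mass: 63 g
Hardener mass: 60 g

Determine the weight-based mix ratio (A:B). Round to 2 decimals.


Ratio = 63 / 60 = 1.05

1.05


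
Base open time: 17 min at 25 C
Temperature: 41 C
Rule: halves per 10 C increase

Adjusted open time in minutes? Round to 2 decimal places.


Acceleration = 2^((41-25)/10) = 3.0314
Open time = 17 / 3.0314 = 5.61 min

5.61


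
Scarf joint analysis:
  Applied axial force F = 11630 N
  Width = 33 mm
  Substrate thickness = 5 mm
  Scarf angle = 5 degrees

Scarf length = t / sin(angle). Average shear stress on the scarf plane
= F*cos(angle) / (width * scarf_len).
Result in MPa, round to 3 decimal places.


Scarf length = 5 / sin(5 deg) = 57.3686 mm
cos(5 deg) = 0.996195
Shear = 11630 * 0.996195 / (33 * 57.3686)
= 6.120 MPa

6.120


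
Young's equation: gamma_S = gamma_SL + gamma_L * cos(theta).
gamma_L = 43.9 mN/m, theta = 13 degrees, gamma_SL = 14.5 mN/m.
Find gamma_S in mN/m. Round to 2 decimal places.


cos(13 deg) = 0.974370
gamma_S = 14.5 + 43.9 * 0.974370
= 57.27 mN/m

57.27


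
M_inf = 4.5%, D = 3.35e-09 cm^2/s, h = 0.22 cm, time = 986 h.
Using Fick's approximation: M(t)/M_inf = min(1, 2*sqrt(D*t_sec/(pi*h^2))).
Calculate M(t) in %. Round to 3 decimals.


t = 3549600 s
ratio = min(1, 2*sqrt(3.35e-09*3549600/(pi*0.0484)))
= 0.559300
M(t) = 4.5 * 0.559300 = 2.517%

2.517


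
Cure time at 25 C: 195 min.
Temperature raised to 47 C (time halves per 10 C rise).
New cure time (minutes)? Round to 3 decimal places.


Acceleration factor = 2^(22/10) = 4.5948
New time = 195 / 4.5948 = 42.439 min

42.439


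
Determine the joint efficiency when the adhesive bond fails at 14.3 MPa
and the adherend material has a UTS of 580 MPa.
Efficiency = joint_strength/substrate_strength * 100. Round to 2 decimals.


Joint efficiency = 14.3 / 580 * 100
= 2.47%

2.47


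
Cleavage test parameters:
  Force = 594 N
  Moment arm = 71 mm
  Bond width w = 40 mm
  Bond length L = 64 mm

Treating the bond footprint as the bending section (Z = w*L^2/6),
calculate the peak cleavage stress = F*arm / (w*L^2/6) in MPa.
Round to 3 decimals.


M = 594 * 71 = 42174 N*mm
Z = 40 * 64^2 / 6 = 163840 / 6 mm^3
sigma = M / Z = 6 * 42174 / 163840 = 253044 / 163840
= 1.544 MPa

1.544


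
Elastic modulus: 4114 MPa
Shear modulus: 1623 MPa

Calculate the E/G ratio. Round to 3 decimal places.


E / G = 4114 / 1623 = 2.535

2.535


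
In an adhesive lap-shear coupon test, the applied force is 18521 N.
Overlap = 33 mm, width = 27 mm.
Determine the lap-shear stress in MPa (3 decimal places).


stress = F / (overlap * width)
= 18521 / (33 * 27)
= 20.787 MPa

20.787


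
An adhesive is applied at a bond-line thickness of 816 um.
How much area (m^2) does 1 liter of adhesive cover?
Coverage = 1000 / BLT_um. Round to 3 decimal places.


Coverage = 1000 / 816 = 1.225 m^2

1.225


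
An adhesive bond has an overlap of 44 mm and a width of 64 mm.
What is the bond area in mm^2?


Bond area = overlap * width
= 44 * 64
= 2816 mm^2

2816


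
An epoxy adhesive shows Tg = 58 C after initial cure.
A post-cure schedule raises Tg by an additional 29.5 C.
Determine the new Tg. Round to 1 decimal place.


New Tg = 58 + 29.5
= 87.5 C

87.5


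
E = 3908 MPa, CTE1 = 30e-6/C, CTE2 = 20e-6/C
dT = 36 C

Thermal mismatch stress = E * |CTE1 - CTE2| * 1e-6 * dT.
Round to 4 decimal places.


= 3908 * 10e-6 * 36
= 1.4069 MPa

1.4069


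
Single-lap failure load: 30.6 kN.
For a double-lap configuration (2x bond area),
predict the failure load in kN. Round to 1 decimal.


Failure load = 30.6 * 2 = 61.2 kN

61.2


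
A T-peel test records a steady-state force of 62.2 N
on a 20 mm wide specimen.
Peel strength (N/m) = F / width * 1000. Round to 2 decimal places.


Peel strength = 62.2 / 20 * 1000
= 3110.00 N/m

3110.00


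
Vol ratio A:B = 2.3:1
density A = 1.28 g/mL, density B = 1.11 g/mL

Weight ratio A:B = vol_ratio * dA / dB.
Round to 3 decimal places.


Weight ratio = 2.3 * 1.28 / 1.11
= 2.652

2.652


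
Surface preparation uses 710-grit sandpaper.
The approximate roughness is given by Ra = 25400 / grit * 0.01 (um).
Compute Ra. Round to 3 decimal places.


Ra = 25400 / 710 * 0.01
= 254 / 710
= 0.358 um

0.358


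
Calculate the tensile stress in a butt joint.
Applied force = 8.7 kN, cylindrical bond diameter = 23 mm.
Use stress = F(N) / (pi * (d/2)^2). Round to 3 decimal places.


A = pi * 11.5^2 = 415.4756 mm^2
sigma = 8700.0 / 415.4756 = 20.940 MPa

20.940


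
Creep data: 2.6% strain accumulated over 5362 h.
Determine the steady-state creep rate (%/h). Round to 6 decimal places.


Rate = 2.6 / 5362 = 0.000485 %/h

0.000485


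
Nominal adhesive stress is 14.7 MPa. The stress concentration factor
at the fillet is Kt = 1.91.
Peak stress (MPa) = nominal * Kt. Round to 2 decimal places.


Peak = 14.7 * 1.91 = 28.08 MPa

28.08


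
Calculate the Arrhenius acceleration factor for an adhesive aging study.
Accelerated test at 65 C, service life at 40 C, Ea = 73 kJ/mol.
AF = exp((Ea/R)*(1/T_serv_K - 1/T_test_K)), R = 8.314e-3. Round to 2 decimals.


T_test = 338.15 K, T_serv = 313.15 K
Ea/R = 73 / 0.008314 = 8780.37
AF = exp(8780.37 * (1/313.15 - 1/338.15))
= 7.95

7.95


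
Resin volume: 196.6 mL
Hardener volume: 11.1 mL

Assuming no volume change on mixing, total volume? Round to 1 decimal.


V_total = 196.6 + 11.1 = 207.7 mL

207.7


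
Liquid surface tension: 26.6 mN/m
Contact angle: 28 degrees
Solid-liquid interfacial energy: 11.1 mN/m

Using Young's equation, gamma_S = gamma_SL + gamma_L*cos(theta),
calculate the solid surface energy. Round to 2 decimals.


gamma_S = 11.1 + 26.6 * cos(28)
= 34.59 mN/m

34.59


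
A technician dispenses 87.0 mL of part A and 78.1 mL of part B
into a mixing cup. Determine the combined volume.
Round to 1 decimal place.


Combined volume = 87.0 + 78.1
= 165.1 mL

165.1


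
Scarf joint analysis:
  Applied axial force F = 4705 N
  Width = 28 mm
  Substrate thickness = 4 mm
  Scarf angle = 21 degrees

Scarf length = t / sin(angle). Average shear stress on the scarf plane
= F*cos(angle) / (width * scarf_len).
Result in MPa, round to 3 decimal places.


Scarf length = 4 / sin(21 deg) = 11.1617 mm
cos(21 deg) = 0.933580
Shear = 4705 * 0.933580 / (28 * 11.1617)
= 14.055 MPa

14.055


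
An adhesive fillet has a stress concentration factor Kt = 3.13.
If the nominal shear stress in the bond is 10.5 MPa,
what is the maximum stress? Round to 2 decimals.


Max stress = 10.5 * 3.13 = 32.87 MPa

32.87


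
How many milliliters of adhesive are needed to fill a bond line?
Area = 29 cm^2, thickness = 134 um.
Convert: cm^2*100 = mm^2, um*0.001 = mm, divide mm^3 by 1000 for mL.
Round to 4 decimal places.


= (29 * 100) * (134 * 0.001) / 1000
= 0.3886 mL

0.3886


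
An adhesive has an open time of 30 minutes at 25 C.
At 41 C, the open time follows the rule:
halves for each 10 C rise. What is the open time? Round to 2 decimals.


Factor = 2^((41-25)/10) = 3.0314
Open time = 30 / 3.0314 = 9.90 min

9.90


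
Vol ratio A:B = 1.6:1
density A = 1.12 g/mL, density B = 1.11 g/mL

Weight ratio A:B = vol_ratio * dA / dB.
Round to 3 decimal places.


Weight ratio = 1.6 * 1.12 / 1.11
= 1.614

1.614


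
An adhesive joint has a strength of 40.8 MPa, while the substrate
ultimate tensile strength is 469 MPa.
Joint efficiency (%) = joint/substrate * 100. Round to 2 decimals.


Efficiency = 40.8 / 469 * 100
= 8.70%

8.70


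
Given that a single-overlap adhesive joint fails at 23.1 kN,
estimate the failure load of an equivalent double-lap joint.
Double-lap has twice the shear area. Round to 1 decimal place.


Double-lap factor = 2
Expected load = 23.1 * 2 = 46.2 kN

46.2


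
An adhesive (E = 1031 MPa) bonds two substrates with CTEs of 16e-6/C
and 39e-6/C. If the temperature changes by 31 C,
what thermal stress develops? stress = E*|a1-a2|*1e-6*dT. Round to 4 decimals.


Stress = 1031 * |16 - 39| * 1e-6 * 31
= 0.7351 MPa

0.7351


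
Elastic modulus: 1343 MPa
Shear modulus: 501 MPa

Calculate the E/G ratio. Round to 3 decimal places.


E / G = 1343 / 501 = 2.681

2.681


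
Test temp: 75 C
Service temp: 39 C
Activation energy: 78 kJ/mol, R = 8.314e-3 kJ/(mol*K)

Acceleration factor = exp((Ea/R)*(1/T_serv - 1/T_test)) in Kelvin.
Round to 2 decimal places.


AF = exp((78/0.008314)*(1/312.15 - 1/348.15))
= 22.37

22.37


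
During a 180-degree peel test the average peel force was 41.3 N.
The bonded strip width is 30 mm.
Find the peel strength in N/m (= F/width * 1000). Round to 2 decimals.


Peel strength = F/width * 1000
= 41.3 / 30 * 1000
= 1376.67 N/m

1376.67


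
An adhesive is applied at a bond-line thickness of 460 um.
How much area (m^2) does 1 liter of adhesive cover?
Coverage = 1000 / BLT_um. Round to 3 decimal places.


Coverage = 1000 / 460 = 2.174 m^2

2.174


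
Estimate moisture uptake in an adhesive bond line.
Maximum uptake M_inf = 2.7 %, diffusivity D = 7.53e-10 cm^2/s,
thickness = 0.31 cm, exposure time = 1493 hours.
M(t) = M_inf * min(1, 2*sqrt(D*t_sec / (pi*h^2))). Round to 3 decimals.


Convert time: 1493 h = 5374800 s
ratio = min(1, 2*sqrt(7.53e-10*5374800/(pi*0.31^2)))
= 0.231565
M(t) = 2.7 * 0.231565 = 0.625%

0.625


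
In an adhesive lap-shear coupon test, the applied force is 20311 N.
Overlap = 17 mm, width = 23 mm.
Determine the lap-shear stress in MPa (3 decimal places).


stress = F / (overlap * width)
= 20311 / (17 * 23)
= 51.946 MPa

51.946


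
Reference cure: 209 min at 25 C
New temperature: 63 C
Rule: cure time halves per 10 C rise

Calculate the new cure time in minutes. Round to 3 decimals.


factor = 2^((63-25)/10) = 13.9288
t_new = 209 / 13.9288 = 15.005 min

15.005


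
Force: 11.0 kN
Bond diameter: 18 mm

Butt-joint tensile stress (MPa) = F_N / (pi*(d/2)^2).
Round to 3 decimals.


F_N = 11.0 * 1000 = 11000.0 N
A = pi*(9.0)^2 = 254.4690 mm^2
stress = 11000.0 / 254.4690 = 43.227 MPa

43.227


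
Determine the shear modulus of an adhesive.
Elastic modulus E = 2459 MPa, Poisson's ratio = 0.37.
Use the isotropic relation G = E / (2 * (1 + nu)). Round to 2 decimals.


G = 2459 / (2*(1+0.37)) = 2459 / 2.74
= 897.45 MPa

897.45


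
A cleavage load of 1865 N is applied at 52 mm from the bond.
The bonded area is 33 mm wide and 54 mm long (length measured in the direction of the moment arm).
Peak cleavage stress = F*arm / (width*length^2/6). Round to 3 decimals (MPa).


Moment = 1865 * 52 = 96980 N*mm
Section modulus = 33 * 2916 / 6 = 96228 / 6 mm^3
Stress = 96980 / (96228 / 6) = 581880 / 96228
= 6.047 MPa

6.047


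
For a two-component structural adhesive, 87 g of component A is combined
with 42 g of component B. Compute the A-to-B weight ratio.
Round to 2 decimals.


Weight ratio A:B = 87 / 42
= 2.07

2.07


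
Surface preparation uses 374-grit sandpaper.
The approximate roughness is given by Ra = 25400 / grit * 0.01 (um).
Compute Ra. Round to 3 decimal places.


Ra = 25400 / 374 * 0.01
= 254 / 374
= 0.679 um

0.679


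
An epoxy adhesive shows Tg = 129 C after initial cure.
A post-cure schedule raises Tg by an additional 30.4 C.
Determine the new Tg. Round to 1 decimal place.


New Tg = 129 + 30.4
= 159.4 C

159.4


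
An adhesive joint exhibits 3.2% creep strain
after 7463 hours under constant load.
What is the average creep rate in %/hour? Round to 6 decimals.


Creep rate = strain / time
= 3.2 / 7463
= 0.000429 %/h

0.000429


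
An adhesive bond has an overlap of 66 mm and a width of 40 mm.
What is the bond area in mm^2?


Bond area = overlap * width
= 66 * 40
= 2640 mm^2

2640


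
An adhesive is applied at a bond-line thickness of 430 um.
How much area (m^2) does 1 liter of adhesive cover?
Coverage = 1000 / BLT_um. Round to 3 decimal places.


Coverage = 1000 / 430 = 2.326 m^2

2.326


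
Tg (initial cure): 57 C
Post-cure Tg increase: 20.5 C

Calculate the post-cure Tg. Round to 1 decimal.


Post-cure Tg = 57 + 20.5 = 77.5 C

77.5


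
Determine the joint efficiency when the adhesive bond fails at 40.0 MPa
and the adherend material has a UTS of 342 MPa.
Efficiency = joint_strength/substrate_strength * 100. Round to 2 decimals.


Joint efficiency = 40.0 / 342 * 100
= 11.70%

11.70


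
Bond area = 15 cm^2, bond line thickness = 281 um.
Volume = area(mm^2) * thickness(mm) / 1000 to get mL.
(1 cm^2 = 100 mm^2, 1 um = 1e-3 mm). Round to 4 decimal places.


area_mm2 = 15 * 100 = 1500
blt_mm = 281 * 1e-3 = 0.281
vol_mm3 = 1500 * 0.281 = 421.5
vol_mL = 421.5 / 1000 = 0.4215 mL

0.4215


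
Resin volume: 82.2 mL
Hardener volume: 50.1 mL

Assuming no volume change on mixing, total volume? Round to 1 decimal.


V_total = 82.2 + 50.1 = 132.3 mL

132.3


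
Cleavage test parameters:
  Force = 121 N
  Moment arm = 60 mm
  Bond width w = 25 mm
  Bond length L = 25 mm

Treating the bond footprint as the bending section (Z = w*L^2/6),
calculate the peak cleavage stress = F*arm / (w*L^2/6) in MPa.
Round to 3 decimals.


M = 121 * 60 = 7260 N*mm
Z = 25 * 25^2 / 6 = 15625 / 6 mm^3
sigma = M / Z = 6 * 7260 / 15625 = 43560 / 15625
= 2.788 MPa

2.788


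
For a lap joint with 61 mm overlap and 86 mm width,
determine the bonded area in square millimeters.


Area = 61 * 86 = 5246 mm^2

5246


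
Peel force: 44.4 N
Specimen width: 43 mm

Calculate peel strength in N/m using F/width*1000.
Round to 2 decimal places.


Peel strength = 44.4 / 43 * 1000 = 1032.56 N/m

1032.56


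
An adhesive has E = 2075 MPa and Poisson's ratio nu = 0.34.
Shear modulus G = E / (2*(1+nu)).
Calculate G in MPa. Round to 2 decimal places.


G = 2075 / (2*(1+0.34))
= 2075 / 2.68
= 774.25 MPa

774.25


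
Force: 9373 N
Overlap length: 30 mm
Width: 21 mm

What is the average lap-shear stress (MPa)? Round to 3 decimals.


Average shear stress = F / (overlap * width)
= 9373 / (30 * 21)
= 14.878 MPa

14.878


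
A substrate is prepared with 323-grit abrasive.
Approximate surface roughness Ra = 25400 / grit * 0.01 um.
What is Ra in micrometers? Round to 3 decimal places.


Ra = 25400 / 323 * 0.01 = 0.786 um

0.786


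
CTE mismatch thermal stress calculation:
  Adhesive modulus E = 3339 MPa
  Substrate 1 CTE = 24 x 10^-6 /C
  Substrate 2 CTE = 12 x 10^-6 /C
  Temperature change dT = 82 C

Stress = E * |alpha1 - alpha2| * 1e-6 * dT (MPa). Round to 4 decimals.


delta_alpha = |24 - 12| = 12 x 10^-6/C
Stress = 3339 * 12e-6 * 82
= 3.2856 MPa

3.2856


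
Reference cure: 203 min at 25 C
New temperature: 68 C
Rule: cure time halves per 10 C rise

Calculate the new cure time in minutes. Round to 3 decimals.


factor = 2^((68-25)/10) = 19.6983
t_new = 203 / 19.6983 = 10.305 min

10.305


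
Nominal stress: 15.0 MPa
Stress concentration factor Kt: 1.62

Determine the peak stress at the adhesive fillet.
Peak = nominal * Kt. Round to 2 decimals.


Peak stress = 15.0 * 1.62
= 24.30 MPa

24.30


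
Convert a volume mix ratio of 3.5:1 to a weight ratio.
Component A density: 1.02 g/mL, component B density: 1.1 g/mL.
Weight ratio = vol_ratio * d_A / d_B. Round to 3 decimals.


= 3.5 * 1.02 / 1.1 = 3.245

3.245


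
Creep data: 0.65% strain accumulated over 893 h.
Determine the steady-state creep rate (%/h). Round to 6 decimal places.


Rate = 0.65 / 893 = 0.000728 %/h

0.000728


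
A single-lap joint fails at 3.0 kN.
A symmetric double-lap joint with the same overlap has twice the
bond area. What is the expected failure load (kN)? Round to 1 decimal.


Double-lap load = 2 * 3.0 = 6.0 kN

6.0


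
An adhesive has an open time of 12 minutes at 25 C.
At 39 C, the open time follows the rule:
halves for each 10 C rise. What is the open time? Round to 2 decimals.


Factor = 2^((39-25)/10) = 2.6390
Open time = 12 / 2.6390 = 4.55 min

4.55


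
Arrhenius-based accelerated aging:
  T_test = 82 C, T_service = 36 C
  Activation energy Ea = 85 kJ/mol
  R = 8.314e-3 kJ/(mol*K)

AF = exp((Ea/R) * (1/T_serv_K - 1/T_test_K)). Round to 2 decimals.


T_test_K = 355.15, T_serv_K = 309.15
AF = exp((85/8.314e-3) * (1/309.15 - 1/355.15))
= 72.48

72.48


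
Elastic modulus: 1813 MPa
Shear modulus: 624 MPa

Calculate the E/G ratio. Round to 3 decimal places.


E / G = 1813 / 624 = 2.905

2.905


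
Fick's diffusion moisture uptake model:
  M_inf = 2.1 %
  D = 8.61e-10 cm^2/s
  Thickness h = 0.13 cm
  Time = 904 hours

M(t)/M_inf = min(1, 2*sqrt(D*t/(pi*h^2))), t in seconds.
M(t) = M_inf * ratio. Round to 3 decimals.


t_sec = 904 * 3600 = 3254400
ratio = 2*sqrt(8.61e-10*3254400/(pi*0.13^2))
= min(1, 0.459461)
= 0.459461
M(t) = 2.1 * 0.459461 = 0.965 %

0.965


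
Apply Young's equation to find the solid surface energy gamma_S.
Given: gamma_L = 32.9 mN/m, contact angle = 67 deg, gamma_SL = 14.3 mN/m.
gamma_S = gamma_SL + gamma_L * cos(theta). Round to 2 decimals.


theta_rad = 67 * pi/180 = 1.169371
gamma_S = 14.3 + 32.9 * cos(1.169371)
= 27.16 mN/m

27.16


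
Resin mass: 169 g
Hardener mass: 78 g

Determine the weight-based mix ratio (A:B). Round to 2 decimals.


Ratio = 169 / 78 = 2.17

2.17


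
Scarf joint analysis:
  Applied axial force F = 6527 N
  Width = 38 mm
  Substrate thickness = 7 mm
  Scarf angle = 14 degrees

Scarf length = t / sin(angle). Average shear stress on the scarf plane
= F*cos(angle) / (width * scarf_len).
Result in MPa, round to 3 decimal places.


Scarf length = 7 / sin(14 deg) = 28.9350 mm
cos(14 deg) = 0.970296
Shear = 6527 * 0.970296 / (38 * 28.9350)
= 5.760 MPa

5.760


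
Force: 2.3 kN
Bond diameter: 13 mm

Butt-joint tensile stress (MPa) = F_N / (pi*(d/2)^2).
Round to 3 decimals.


F_N = 2.3 * 1000 = 2300.0 N
A = pi*(6.5)^2 = 132.7323 mm^2
stress = 2300.0 / 132.7323 = 17.328 MPa

17.328


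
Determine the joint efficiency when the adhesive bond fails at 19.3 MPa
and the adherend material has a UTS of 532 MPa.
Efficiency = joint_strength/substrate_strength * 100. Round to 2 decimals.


Joint efficiency = 19.3 / 532 * 100
= 3.63%

3.63


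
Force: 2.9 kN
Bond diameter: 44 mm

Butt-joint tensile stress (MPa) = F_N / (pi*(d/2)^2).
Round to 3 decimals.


F_N = 2.9 * 1000 = 2900.0 N
A = pi*(22.0)^2 = 1520.5308 mm^2
stress = 2900.0 / 1520.5308 = 1.907 MPa

1.907


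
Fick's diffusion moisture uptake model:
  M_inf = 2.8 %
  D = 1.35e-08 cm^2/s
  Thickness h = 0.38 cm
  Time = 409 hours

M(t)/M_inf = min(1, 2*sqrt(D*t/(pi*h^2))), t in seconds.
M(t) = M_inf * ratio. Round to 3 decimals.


t_sec = 409 * 3600 = 1472400
ratio = 2*sqrt(1.35e-08*1472400/(pi*0.38^2))
= min(1, 0.418650)
= 0.418650
M(t) = 2.8 * 0.418650 = 1.172 %

1.172


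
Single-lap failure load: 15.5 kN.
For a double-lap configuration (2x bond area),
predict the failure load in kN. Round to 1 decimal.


Failure load = 15.5 * 2 = 31.0 kN

31.0


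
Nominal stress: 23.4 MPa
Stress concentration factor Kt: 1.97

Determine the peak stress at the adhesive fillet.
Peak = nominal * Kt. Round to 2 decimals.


Peak stress = 23.4 * 1.97
= 46.10 MPa

46.10


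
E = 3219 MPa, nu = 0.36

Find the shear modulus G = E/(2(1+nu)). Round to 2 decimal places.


G = 3219 / (2 * 1.36)
= 1183.46 MPa

1183.46


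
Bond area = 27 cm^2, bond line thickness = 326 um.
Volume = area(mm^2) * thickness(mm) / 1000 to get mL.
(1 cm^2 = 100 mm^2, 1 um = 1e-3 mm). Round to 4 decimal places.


area_mm2 = 27 * 100 = 2700
blt_mm = 326 * 1e-3 = 0.326
vol_mm3 = 2700 * 0.326 = 880.2
vol_mL = 880.2 / 1000 = 0.8802 mL

0.8802


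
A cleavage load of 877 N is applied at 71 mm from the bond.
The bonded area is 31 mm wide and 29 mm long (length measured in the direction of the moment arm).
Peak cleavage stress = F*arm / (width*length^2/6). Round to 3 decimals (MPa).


Moment = 877 * 71 = 62267 N*mm
Section modulus = 31 * 841 / 6 = 26071 / 6 mm^3
Stress = 62267 / (26071 / 6) = 373602 / 26071
= 14.330 MPa

14.330


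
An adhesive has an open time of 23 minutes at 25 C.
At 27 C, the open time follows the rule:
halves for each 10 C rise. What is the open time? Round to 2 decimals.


Factor = 2^((27-25)/10) = 1.1487
Open time = 23 / 1.1487 = 20.02 min

20.02


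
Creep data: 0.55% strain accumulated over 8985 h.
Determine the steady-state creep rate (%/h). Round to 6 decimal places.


Rate = 0.55 / 8985 = 0.000061 %/h

0.000061


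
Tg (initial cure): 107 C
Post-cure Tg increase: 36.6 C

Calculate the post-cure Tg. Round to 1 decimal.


Post-cure Tg = 107 + 36.6 = 143.6 C

143.6


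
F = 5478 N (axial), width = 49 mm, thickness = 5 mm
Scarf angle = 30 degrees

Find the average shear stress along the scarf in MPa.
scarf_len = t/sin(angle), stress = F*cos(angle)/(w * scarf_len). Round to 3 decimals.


scarf_len = 5/sin(30 deg) = 10.0000
cos(30 deg) = 0.866025
stress = 5478*0.866025/(49*10.0000) = 9.682 MPa

9.682


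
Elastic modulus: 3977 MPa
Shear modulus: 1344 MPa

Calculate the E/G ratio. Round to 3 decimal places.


E / G = 3977 / 1344 = 2.959

2.959


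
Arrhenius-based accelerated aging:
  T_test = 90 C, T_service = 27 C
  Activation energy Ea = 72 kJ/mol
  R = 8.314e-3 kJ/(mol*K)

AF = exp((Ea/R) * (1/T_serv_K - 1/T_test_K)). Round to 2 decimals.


T_test_K = 363.15, T_serv_K = 300.15
AF = exp((72/8.314e-3) * (1/300.15 - 1/363.15))
= 149.22

149.22


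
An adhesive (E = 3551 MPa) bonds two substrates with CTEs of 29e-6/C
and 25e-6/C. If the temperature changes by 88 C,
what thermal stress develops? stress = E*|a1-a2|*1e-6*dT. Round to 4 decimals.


Stress = 3551 * |29 - 25| * 1e-6 * 88
= 1.2500 MPa

1.2500


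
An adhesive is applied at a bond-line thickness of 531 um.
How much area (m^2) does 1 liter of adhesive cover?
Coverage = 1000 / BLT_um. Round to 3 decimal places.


Coverage = 1000 / 531 = 1.883 m^2

1.883


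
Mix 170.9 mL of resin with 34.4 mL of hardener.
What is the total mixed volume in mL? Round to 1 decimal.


Total = 170.9 + 34.4 = 205.3 mL

205.3


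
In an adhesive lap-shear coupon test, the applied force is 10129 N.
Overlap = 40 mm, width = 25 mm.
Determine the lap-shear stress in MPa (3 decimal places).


stress = F / (overlap * width)
= 10129 / (40 * 25)
= 10.129 MPa

10.129


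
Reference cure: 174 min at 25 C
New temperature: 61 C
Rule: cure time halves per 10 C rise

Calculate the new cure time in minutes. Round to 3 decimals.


factor = 2^((61-25)/10) = 12.1257
t_new = 174 / 12.1257 = 14.350 min

14.350


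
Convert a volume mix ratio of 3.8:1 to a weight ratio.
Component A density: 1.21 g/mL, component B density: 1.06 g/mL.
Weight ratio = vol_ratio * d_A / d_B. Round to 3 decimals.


= 3.8 * 1.21 / 1.06 = 4.338

4.338


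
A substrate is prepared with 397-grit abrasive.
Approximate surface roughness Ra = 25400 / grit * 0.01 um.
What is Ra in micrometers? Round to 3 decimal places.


Ra = 25400 / 397 * 0.01 = 0.640 um

0.640


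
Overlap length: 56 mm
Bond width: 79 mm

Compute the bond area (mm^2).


Bond area = 56 * 79 = 4424 mm^2

4424


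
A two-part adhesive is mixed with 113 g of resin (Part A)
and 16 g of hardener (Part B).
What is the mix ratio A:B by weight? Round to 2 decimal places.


Mix ratio = mass_A / mass_B
= 113 / 16
= 7.06

7.06


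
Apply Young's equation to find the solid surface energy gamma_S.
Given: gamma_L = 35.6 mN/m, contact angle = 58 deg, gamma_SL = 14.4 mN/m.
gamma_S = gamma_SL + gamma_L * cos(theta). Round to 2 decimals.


theta_rad = 58 * pi/180 = 1.012291
gamma_S = 14.4 + 35.6 * cos(1.012291)
= 33.27 mN/m

33.27


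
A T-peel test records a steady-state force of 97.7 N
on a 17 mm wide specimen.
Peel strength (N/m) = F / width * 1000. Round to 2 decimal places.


Peel strength = 97.7 / 17 * 1000
= 5747.06 N/m

5747.06


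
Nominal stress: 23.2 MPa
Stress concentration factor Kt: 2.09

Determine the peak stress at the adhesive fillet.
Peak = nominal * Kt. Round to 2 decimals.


Peak stress = 23.2 * 2.09
= 48.49 MPa

48.49


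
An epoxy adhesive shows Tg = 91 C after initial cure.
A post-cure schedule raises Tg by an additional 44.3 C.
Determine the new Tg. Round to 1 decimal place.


New Tg = 91 + 44.3
= 135.3 C

135.3


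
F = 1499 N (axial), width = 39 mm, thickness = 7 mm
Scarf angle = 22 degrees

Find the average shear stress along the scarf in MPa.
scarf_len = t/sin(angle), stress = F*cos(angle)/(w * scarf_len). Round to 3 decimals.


scarf_len = 7/sin(22 deg) = 18.6863
cos(22 deg) = 0.927184
stress = 1499*0.927184/(39*18.6863) = 1.907 MPa

1.907


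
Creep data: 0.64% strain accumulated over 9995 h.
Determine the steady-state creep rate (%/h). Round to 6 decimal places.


Rate = 0.64 / 9995 = 0.000064 %/h

0.000064


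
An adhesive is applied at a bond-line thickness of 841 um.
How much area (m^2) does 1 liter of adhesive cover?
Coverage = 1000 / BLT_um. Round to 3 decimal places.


Coverage = 1000 / 841 = 1.189 m^2

1.189


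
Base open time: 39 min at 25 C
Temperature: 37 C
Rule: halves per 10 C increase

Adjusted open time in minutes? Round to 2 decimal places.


Acceleration = 2^((37-25)/10) = 2.2974
Open time = 39 / 2.2974 = 16.98 min

16.98


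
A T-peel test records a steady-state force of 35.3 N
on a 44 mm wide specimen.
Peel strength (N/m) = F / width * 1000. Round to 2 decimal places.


Peel strength = 35.3 / 44 * 1000
= 802.27 N/m

802.27


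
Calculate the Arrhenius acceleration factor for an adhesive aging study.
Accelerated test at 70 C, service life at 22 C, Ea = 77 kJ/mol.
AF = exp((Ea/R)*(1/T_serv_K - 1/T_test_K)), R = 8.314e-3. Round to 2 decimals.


T_test = 343.15 K, T_serv = 295.15 K
Ea/R = 77 / 0.008314 = 9261.49
AF = exp(9261.49 * (1/295.15 - 1/343.15))
= 80.58

80.58


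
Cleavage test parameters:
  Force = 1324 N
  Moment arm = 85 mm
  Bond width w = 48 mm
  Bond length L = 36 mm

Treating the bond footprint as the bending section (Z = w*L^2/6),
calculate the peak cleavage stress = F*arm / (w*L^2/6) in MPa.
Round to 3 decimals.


M = 1324 * 85 = 112540 N*mm
Z = 48 * 36^2 / 6 = 62208 / 6 mm^3
sigma = M / Z = 6 * 112540 / 62208 = 675240 / 62208
= 10.855 MPa

10.855


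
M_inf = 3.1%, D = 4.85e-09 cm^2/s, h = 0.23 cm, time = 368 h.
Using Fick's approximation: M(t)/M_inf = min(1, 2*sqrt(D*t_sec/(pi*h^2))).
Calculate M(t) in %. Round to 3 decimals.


t = 1324800 s
ratio = min(1, 2*sqrt(4.85e-09*1324800/(pi*0.0529)))
= 0.393254
M(t) = 3.1 * 0.393254 = 1.219%

1.219


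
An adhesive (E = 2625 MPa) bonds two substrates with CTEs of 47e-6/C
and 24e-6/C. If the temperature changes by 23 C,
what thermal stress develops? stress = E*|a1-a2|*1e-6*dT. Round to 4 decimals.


Stress = 2625 * |47 - 24| * 1e-6 * 23
= 1.3886 MPa

1.3886


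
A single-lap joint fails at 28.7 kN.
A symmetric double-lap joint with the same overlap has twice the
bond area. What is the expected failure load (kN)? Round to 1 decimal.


Double-lap load = 2 * 28.7 = 57.4 kN

57.4


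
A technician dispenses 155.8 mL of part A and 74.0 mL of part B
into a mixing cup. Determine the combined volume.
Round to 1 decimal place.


Combined volume = 155.8 + 74.0
= 229.8 mL

229.8


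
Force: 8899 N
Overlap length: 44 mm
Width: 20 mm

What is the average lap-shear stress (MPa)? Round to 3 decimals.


Average shear stress = F / (overlap * width)
= 8899 / (44 * 20)
= 10.113 MPa

10.113


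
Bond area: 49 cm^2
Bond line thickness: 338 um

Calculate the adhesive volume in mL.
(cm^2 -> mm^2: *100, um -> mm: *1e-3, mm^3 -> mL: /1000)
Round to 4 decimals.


V = 49*100 * 338*1e-3 / 1000
= 1.6562 mL

1.6562


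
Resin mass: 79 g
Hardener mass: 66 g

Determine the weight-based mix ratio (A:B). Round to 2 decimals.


Ratio = 79 / 66 = 1.20

1.20


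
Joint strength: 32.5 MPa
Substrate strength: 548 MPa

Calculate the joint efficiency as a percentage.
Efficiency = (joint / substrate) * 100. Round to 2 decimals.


Efficiency = (32.5 / 548) * 100 = 5.93%

5.93


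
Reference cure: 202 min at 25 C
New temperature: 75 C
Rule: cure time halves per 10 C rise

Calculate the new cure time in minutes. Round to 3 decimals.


factor = 2^((75-25)/10) = 32.0000
t_new = 202 / 32.0000 = 6.313 min

6.313


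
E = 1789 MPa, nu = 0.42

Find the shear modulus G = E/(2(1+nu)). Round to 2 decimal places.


G = 1789 / (2 * 1.42)
= 629.93 MPa

629.93


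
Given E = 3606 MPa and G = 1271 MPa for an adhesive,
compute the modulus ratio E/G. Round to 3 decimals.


E/G ratio = 3606 / 1271 = 2.837

2.837


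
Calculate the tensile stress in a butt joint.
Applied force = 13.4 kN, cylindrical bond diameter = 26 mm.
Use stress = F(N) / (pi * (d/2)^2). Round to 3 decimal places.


A = pi * 13.0^2 = 530.9292 mm^2
sigma = 13400.0 / 530.9292 = 25.239 MPa

25.239


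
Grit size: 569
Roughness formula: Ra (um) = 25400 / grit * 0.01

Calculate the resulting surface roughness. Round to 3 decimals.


Ra = 25400 / 569 * 0.01
= 0.446 um

0.446


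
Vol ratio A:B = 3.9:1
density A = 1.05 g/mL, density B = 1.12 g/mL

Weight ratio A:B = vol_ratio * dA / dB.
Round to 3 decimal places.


Weight ratio = 3.9 * 1.05 / 1.12
= 3.656

3.656


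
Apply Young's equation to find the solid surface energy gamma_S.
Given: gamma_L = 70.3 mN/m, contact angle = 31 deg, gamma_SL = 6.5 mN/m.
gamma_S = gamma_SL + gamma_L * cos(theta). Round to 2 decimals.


theta_rad = 31 * pi/180 = 0.541052
gamma_S = 6.5 + 70.3 * cos(0.541052)
= 66.76 mN/m

66.76


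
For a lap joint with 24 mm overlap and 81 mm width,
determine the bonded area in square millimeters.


Area = 24 * 81 = 1944 mm^2

1944


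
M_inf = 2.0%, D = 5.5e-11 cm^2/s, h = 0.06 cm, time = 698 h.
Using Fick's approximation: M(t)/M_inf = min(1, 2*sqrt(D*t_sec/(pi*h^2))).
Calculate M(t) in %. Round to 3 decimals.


t = 2512800 s
ratio = min(1, 2*sqrt(5.5e-11*2512800/(pi*0.0036)))
= 0.221087
M(t) = 2.0 * 0.221087 = 0.442%

0.442


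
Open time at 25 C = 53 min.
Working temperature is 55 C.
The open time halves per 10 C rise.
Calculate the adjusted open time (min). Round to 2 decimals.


factor = 2^((55 - 25) / 10) = 8.0000
ot = 53 / 8.0000 = 6.63 min

6.63


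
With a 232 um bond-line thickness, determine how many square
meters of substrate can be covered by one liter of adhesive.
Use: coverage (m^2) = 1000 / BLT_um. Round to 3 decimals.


Coverage = 1000 / 232 = 4.310 m^2

4.310


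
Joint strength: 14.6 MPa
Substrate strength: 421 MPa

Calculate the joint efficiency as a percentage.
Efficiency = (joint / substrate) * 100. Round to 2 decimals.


Efficiency = (14.6 / 421) * 100 = 3.47%

3.47


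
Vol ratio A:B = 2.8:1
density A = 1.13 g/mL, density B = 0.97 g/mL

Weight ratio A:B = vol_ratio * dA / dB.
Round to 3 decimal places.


Weight ratio = 2.8 * 1.13 / 0.97
= 3.262

3.262


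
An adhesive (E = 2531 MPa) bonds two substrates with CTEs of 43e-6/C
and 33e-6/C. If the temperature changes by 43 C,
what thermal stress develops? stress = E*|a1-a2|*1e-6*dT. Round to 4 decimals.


Stress = 2531 * |43 - 33| * 1e-6 * 43
= 1.0883 MPa

1.0883


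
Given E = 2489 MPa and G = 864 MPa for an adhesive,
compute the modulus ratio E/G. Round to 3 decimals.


E/G ratio = 2489 / 864 = 2.881

2.881


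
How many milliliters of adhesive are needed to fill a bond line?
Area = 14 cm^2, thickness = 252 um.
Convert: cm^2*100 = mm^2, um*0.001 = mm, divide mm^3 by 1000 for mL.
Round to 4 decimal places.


= (14 * 100) * (252 * 0.001) / 1000
= 0.3528 mL

0.3528


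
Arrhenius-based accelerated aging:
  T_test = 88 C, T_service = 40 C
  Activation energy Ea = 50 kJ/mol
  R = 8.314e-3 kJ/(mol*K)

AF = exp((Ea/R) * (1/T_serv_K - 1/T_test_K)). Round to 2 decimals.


T_test_K = 361.15, T_serv_K = 313.15
AF = exp((50/8.314e-3) * (1/313.15 - 1/361.15))
= 12.84

12.84


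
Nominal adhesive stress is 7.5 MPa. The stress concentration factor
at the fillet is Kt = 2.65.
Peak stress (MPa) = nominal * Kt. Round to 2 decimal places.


Peak = 7.5 * 2.65 = 19.88 MPa

19.88


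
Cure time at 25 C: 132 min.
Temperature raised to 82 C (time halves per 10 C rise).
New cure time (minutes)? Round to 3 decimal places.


Acceleration factor = 2^(57/10) = 51.9842
New time = 132 / 51.9842 = 2.539 min

2.539


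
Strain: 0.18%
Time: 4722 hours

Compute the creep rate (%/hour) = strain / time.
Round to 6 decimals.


Creep rate = 0.18 / 4722
= 0.000038 %/h

0.000038


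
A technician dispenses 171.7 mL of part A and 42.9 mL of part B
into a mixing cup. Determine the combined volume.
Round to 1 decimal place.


Combined volume = 171.7 + 42.9
= 214.6 mL

214.6


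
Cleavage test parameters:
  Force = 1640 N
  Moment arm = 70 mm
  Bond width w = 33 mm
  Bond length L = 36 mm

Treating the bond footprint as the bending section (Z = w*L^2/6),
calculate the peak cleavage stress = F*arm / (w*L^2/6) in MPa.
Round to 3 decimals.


M = 1640 * 70 = 114800 N*mm
Z = 33 * 36^2 / 6 = 42768 / 6 mm^3
sigma = M / Z = 6 * 114800 / 42768 = 688800 / 42768
= 16.105 MPa

16.105


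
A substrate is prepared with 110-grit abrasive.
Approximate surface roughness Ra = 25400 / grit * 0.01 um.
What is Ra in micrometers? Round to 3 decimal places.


Ra = 25400 / 110 * 0.01 = 2.309 um

2.309


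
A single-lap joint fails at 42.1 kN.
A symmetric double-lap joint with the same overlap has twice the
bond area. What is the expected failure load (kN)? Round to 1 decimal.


Double-lap load = 2 * 42.1 = 84.2 kN

84.2


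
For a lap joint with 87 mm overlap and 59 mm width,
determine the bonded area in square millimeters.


Area = 87 * 59 = 5133 mm^2

5133


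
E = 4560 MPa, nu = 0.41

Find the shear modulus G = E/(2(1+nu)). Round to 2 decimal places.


G = 4560 / (2 * 1.41)
= 1617.02 MPa

1617.02


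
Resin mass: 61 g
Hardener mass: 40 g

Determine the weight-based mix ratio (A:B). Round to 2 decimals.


Ratio = 61 / 40 = 1.53

1.53


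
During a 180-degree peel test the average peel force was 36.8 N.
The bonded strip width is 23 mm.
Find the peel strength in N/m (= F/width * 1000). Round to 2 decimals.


Peel strength = F/width * 1000
= 36.8 / 23 * 1000
= 1600.00 N/m

1600.00


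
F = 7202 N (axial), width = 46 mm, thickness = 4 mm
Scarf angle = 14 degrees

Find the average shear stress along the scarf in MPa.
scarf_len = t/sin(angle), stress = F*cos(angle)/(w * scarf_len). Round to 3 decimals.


scarf_len = 4/sin(14 deg) = 16.5343
cos(14 deg) = 0.970296
stress = 7202*0.970296/(46*16.5343) = 9.188 MPa

9.188


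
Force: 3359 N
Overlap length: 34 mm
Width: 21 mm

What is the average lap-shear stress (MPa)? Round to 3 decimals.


Average shear stress = F / (overlap * width)
= 3359 / (34 * 21)
= 4.704 MPa

4.704


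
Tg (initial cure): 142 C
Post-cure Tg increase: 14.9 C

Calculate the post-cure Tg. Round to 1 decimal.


Post-cure Tg = 142 + 14.9 = 156.9 C

156.9


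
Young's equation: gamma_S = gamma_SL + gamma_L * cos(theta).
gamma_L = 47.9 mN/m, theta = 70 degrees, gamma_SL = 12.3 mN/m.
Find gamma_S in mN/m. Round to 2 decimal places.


cos(70 deg) = 0.342020
gamma_S = 12.3 + 47.9 * 0.342020
= 28.68 mN/m

28.68


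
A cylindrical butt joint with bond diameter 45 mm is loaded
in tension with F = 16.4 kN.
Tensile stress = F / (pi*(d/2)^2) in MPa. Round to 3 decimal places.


Area = pi * (45/2)^2 = 1590.4313 mm^2
Stress = 16.4*1000 / 1590.4313
= 10.312 MPa

10.312


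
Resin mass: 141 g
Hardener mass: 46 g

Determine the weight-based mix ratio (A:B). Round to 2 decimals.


Ratio = 141 / 46 = 3.07

3.07


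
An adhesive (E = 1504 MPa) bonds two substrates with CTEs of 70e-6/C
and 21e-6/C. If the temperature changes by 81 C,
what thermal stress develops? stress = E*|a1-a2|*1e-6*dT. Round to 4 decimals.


Stress = 1504 * |70 - 21| * 1e-6 * 81
= 5.9694 MPa

5.9694


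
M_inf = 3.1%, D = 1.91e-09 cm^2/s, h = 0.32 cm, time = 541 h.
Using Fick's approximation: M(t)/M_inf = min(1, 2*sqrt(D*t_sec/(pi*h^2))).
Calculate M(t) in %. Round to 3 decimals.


t = 1947600 s
ratio = min(1, 2*sqrt(1.91e-09*1947600/(pi*0.1024)))
= 0.215066
M(t) = 3.1 * 0.215066 = 0.667%

0.667


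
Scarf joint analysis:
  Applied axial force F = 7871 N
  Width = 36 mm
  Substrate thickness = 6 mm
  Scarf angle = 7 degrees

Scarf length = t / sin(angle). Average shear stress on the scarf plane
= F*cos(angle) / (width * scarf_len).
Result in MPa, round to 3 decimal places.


Scarf length = 6 / sin(7 deg) = 49.2331 mm
cos(7 deg) = 0.992546
Shear = 7871 * 0.992546 / (36 * 49.2331)
= 4.408 MPa

4.408


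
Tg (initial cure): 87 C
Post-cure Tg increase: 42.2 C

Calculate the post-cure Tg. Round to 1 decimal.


Post-cure Tg = 87 + 42.2 = 129.2 C

129.2


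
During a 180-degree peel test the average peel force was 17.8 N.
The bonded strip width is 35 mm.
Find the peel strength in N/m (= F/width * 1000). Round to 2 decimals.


Peel strength = F/width * 1000
= 17.8 / 35 * 1000
= 508.57 N/m

508.57


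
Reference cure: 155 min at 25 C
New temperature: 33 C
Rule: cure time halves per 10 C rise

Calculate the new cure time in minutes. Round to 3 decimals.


factor = 2^((33-25)/10) = 1.7411
t_new = 155 / 1.7411 = 89.024 min

89.024


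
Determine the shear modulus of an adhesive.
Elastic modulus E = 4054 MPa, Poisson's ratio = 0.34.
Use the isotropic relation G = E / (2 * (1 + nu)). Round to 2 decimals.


G = 4054 / (2*(1+0.34)) = 4054 / 2.68
= 1512.69 MPa

1512.69


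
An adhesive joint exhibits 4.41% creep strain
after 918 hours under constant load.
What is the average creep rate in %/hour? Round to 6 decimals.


Creep rate = strain / time
= 4.41 / 918
= 0.004804 %/h

0.004804


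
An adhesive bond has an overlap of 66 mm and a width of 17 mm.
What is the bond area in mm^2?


Bond area = overlap * width
= 66 * 17
= 1122 mm^2

1122


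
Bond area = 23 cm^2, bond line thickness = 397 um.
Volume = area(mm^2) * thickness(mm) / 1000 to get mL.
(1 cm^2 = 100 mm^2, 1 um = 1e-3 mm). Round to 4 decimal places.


area_mm2 = 23 * 100 = 2300
blt_mm = 397 * 1e-3 = 0.397
vol_mm3 = 2300 * 0.397 = 913.1
vol_mL = 913.1 / 1000 = 0.9131 mL

0.9131
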